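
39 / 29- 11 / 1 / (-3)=436 / 87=5.01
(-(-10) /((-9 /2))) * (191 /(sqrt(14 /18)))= -481.27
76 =76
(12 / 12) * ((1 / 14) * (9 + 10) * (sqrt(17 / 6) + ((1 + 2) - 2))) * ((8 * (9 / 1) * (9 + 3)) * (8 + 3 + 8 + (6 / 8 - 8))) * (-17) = -273258 * sqrt(102) / 7 - 1639548 / 7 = -628474.07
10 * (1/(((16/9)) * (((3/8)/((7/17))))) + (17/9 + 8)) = 16075/153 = 105.07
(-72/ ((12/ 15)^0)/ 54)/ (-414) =0.00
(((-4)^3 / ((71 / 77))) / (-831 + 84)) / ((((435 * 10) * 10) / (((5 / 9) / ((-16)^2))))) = 77 / 16611188400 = 0.00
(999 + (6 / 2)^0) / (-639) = -1000 / 639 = -1.56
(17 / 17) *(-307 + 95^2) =8718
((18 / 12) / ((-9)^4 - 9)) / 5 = 1 / 21840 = 0.00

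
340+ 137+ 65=542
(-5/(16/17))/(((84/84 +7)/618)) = -410.39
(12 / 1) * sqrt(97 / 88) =3 * sqrt(2134) / 11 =12.60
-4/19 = -0.21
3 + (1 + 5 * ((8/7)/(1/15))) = 89.71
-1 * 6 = -6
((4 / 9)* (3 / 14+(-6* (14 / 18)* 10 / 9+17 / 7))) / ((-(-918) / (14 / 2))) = -961 / 111537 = -0.01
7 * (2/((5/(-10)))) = -28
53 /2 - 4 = 45 /2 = 22.50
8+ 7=15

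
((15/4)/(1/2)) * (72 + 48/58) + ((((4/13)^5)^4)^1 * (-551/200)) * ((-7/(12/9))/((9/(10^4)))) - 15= 878314402393412072334549815/1653431848414629551175687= 531.21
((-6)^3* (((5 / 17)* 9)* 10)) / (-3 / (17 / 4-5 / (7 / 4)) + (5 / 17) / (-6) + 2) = 7581600 / 269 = 28184.39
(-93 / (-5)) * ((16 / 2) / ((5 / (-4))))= -2976 / 25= -119.04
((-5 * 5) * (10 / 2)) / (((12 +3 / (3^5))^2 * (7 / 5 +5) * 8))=-0.02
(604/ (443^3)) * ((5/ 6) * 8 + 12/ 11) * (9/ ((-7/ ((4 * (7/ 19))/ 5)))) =-1855488/ 90850530815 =-0.00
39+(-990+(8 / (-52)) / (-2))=-12362 / 13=-950.92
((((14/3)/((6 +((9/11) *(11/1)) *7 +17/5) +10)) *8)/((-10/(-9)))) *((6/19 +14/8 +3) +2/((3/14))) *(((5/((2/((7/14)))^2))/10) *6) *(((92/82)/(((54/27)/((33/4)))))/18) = 5814193/20540672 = 0.28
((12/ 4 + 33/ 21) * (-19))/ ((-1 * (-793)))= -608/ 5551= -0.11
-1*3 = -3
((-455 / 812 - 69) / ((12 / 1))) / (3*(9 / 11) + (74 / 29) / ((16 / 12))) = -88759 / 66888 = -1.33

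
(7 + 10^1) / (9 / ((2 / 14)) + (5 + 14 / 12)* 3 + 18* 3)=34 / 271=0.13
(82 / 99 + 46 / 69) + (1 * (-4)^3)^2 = 405652 / 99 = 4097.49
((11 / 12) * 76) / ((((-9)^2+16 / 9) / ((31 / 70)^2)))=602547 / 3650500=0.17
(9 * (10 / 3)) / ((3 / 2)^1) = 20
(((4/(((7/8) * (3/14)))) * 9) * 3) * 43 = 24768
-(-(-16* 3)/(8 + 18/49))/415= -1176/85075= -0.01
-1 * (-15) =15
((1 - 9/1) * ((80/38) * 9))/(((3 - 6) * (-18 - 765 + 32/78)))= -37440/579899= -0.06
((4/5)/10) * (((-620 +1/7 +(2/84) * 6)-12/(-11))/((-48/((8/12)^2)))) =7939/17325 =0.46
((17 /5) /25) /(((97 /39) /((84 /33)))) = 18564 /133375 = 0.14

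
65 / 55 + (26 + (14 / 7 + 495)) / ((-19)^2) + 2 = 18388 / 3971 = 4.63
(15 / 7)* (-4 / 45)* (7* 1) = -4 / 3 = -1.33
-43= -43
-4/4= -1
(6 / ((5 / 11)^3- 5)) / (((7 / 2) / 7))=-7986 / 3265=-2.45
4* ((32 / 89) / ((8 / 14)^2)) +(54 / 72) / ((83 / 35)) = 139489 / 29548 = 4.72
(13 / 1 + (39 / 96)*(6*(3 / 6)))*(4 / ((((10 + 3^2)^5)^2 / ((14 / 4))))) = 3185 / 98097060124816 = 0.00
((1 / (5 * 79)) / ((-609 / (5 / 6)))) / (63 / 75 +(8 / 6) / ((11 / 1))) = -275 / 76304046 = -0.00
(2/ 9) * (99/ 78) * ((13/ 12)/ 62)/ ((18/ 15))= 55/ 13392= 0.00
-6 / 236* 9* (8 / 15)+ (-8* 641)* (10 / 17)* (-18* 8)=2178373788 / 5015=434371.64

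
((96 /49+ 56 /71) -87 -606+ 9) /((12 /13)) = -738.02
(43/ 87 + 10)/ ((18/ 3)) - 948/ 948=391/ 522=0.75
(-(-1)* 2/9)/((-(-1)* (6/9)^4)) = 9/8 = 1.12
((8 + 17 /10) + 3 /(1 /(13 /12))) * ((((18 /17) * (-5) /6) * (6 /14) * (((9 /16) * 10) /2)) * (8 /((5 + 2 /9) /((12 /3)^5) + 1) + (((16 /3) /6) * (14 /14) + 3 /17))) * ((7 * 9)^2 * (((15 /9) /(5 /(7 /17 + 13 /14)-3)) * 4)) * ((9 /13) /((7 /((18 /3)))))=-173332351457859825 /64869233624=-2672027.12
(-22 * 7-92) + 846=600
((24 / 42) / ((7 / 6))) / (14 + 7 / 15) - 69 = -733317 / 10633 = -68.97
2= 2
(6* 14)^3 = 592704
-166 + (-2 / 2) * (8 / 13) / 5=-10798 / 65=-166.12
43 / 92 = 0.47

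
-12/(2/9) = -54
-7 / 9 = -0.78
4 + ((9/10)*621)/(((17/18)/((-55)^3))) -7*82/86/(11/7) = -791691213564/8041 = -98456810.54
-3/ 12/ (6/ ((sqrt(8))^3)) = -2 * sqrt(2)/ 3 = -0.94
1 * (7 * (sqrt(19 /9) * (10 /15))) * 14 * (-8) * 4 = -6272 * sqrt(19) /9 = -3037.67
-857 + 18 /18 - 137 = -993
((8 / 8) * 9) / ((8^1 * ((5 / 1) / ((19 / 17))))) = 171 / 680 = 0.25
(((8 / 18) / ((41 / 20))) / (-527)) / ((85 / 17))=-16 / 194463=-0.00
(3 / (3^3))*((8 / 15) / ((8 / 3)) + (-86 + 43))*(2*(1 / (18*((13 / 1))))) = -214 / 5265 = -0.04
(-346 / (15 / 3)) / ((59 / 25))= -1730 / 59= -29.32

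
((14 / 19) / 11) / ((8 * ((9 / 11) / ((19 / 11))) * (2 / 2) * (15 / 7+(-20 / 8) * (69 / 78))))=-637 / 2475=-0.26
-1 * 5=-5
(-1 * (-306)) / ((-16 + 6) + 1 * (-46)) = -153 / 28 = -5.46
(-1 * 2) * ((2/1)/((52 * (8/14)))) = -7/52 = -0.13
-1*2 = -2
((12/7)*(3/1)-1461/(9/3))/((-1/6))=20238/7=2891.14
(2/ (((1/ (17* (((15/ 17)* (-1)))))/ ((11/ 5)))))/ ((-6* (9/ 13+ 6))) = 143/ 87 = 1.64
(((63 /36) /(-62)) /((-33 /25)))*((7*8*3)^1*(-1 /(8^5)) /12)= -1225 /134086656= -0.00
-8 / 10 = -0.80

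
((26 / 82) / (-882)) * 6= -0.00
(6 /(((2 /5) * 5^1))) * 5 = 15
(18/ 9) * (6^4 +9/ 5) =2595.60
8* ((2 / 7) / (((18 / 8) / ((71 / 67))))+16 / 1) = 544832 / 4221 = 129.08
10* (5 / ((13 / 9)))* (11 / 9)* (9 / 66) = 75 / 13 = 5.77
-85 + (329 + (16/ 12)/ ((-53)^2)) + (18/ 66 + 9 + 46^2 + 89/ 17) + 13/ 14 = 52406621783/ 22061886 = 2375.44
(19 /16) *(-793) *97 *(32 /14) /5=-41757.11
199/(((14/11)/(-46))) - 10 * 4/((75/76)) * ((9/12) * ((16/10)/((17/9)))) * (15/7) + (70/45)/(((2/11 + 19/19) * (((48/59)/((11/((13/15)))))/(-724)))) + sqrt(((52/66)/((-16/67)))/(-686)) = -22114.59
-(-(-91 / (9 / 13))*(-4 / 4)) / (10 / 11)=144.59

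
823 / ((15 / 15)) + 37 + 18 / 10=4309 / 5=861.80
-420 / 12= -35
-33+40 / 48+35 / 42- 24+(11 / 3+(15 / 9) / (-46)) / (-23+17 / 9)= -1455349 / 26220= -55.51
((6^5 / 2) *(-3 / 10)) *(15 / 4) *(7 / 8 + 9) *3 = -518319 / 4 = -129579.75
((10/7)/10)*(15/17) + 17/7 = 304/119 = 2.55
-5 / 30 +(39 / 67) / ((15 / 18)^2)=0.67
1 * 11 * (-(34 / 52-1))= 99 / 26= 3.81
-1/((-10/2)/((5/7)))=1/7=0.14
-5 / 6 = -0.83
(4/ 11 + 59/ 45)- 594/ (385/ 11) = -53003/ 3465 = -15.30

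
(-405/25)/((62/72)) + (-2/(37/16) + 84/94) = -5063174/269545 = -18.78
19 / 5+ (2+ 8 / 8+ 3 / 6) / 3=149 / 30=4.97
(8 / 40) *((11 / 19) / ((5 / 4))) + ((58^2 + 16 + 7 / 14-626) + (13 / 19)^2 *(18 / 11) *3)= 547380667 / 198550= 2756.89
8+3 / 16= 131 / 16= 8.19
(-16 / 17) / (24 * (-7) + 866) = -8 / 5933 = -0.00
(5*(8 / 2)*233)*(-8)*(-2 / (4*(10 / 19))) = 35416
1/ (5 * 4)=1/ 20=0.05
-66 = -66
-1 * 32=-32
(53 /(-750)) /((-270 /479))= 25387 /202500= 0.13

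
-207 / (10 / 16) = -331.20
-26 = -26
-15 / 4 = -3.75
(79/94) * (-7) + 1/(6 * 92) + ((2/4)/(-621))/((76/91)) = -6523907/1109106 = -5.88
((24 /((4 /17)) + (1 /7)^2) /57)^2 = 24990001 /7800849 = 3.20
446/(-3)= -148.67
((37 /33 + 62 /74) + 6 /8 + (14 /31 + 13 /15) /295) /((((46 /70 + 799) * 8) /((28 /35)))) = 4241898073 /12500610698400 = 0.00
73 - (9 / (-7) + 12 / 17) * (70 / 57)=23809 / 323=73.71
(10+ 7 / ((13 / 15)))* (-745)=-175075 / 13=-13467.31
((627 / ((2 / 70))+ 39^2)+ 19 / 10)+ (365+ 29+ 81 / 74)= 4414654 / 185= 23862.99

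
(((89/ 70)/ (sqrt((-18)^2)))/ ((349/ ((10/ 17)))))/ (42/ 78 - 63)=-1157/ 607017096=-0.00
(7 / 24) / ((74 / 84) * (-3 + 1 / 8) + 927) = 98 / 310621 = 0.00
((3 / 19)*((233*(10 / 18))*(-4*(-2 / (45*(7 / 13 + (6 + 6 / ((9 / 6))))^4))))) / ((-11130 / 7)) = -26618852 / 143670221853435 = -0.00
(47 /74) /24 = 47 /1776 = 0.03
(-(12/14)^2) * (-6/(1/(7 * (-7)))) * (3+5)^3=-110592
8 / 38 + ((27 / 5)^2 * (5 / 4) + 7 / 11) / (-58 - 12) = -93421 / 292600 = -0.32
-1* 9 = -9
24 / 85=0.28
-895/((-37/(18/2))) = 8055/37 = 217.70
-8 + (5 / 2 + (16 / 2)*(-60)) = -971 / 2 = -485.50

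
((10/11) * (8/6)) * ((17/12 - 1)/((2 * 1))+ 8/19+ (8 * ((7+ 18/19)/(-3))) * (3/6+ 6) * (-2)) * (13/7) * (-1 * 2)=-1818830/1463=-1243.22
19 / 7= 2.71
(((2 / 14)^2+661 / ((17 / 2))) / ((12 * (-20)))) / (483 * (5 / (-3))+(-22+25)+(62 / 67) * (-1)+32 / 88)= 9550783 / 23650056192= 0.00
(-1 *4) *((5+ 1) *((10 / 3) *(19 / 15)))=-304 / 3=-101.33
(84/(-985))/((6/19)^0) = -84/985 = -0.09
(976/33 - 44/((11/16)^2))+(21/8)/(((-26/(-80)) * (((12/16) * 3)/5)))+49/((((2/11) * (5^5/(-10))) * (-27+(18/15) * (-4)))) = -129428423/2842125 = -45.54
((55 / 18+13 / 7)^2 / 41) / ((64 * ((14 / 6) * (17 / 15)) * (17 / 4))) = 1915805 / 2340983232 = 0.00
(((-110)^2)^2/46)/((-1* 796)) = -18301250/4577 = -3998.53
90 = 90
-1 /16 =-0.06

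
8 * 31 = 248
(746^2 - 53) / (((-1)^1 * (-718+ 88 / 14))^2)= 27266687 / 24820324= 1.10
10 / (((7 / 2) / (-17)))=-340 / 7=-48.57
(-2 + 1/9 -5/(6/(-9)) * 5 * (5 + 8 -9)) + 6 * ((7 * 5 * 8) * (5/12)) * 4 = 26533/9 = 2948.11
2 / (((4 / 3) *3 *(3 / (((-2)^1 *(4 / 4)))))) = -1 / 3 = -0.33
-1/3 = -0.33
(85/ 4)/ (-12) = -85/ 48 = -1.77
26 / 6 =13 / 3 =4.33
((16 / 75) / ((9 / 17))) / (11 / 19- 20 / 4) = -1292 / 14175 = -0.09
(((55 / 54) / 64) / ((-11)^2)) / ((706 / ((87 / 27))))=145 / 241553664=0.00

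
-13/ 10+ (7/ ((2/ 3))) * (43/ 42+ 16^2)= 53949/ 20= 2697.45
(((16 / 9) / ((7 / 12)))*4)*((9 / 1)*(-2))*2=-3072 / 7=-438.86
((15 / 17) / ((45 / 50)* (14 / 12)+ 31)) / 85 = 60 / 185249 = 0.00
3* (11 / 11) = 3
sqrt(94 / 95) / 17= sqrt(8930) / 1615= 0.06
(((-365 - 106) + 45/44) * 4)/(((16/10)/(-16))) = 206790/11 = 18799.09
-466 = -466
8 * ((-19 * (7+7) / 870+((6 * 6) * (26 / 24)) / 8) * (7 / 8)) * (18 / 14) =47703 / 1160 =41.12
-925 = -925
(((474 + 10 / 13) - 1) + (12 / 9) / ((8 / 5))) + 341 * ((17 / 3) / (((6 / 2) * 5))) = 706007 / 1170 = 603.42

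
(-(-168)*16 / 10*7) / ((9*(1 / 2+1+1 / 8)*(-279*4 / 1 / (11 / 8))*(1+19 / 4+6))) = -34496 / 2557035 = -0.01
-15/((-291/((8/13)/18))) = 20/11349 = 0.00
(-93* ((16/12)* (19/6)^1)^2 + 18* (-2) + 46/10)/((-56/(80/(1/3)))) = 456118/63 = 7239.97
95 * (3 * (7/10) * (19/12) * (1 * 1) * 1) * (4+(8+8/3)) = 27797/6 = 4632.83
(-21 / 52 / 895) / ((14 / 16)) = -6 / 11635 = -0.00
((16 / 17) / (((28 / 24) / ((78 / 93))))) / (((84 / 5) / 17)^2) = 22100 / 31899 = 0.69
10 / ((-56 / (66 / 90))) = -0.13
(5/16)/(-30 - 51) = -5/1296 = -0.00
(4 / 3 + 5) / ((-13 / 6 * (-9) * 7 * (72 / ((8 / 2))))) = 19 / 7371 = 0.00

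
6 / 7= 0.86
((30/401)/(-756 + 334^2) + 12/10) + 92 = 414095059/4443080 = 93.20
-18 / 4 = -4.50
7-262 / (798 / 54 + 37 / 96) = -44887 / 4367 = -10.28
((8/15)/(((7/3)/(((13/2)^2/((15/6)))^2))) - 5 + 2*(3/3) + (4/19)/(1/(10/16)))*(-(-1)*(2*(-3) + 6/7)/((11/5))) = -37354698/256025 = -145.90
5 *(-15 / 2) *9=-675 / 2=-337.50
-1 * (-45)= 45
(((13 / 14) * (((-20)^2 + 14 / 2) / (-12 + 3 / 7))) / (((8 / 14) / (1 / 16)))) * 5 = -185185 / 10368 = -17.86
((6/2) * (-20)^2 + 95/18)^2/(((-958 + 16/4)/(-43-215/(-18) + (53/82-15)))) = 1971649301725/28514106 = 69146.45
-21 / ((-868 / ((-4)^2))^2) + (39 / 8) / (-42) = -13261 / 107632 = -0.12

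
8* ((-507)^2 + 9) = 2056464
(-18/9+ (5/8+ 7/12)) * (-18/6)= 19/8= 2.38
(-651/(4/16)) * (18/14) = -3348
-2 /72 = -1 /36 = -0.03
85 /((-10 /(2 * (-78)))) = 1326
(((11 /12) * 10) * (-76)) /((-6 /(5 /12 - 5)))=-57475 /108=-532.18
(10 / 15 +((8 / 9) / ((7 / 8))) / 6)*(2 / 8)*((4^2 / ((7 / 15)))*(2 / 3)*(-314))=-1984480 / 1323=-1499.98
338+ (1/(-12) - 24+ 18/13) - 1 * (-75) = 60887/156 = 390.30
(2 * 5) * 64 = 640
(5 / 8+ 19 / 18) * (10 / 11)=55 / 36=1.53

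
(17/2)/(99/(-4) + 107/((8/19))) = 68/1835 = 0.04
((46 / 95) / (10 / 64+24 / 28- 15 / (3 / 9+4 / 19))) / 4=-3472 / 761995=-0.00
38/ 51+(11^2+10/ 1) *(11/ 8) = 73795/ 408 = 180.87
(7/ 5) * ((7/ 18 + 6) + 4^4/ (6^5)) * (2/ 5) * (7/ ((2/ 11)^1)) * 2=1682219/ 6075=276.91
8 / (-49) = -8 / 49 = -0.16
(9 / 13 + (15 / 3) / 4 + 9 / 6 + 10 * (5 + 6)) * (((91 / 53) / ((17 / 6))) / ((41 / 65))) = 108.99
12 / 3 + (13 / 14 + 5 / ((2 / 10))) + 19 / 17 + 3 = 8103 / 238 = 34.05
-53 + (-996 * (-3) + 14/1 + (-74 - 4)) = 2871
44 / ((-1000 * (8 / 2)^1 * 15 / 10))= -11 / 1500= -0.01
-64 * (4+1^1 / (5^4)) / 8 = -20008 / 625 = -32.01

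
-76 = -76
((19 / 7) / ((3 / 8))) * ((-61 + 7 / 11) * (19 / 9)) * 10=-19176320 / 2079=-9223.82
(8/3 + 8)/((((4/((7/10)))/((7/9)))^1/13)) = 18.87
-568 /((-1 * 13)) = 568 /13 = 43.69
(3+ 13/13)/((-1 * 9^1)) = -4/9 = -0.44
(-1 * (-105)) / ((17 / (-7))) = -735 / 17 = -43.24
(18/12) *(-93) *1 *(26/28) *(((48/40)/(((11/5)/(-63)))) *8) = 391716/11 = 35610.55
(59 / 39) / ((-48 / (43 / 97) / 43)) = -109091 / 181584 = -0.60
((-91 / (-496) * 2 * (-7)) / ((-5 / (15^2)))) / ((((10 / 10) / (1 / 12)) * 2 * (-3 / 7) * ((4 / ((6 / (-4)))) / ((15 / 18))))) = 111475 / 31744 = 3.51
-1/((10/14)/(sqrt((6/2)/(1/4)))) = -14*sqrt(3)/5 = -4.85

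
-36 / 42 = -6 / 7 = -0.86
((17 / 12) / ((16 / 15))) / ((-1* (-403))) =0.00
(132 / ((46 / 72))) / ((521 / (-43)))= -204336 / 11983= -17.05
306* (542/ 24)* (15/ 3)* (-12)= -414630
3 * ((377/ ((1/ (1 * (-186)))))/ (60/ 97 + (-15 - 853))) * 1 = 784827/ 3236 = 242.53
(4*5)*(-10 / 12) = -50 / 3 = -16.67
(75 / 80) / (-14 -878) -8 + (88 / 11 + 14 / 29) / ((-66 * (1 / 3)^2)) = -41693297 / 4552768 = -9.16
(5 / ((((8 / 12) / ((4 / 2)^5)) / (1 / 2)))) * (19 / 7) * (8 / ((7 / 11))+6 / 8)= 212610 / 49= 4338.98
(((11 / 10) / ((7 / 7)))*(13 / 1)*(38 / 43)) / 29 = 2717 / 6235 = 0.44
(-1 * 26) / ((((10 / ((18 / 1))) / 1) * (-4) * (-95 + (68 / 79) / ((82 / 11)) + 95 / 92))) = -5810766 / 46611245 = -0.12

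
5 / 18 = 0.28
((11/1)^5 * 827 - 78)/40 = 133189099/40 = 3329727.48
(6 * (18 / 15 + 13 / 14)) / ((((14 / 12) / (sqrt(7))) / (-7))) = -2682 * sqrt(7) / 35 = -202.74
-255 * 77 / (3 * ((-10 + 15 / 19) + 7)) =17765 / 6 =2960.83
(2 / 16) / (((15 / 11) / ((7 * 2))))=77 / 60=1.28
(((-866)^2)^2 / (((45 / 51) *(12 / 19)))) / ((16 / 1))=63078535633.79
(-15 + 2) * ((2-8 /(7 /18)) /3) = 1690 /21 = 80.48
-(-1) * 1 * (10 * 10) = 100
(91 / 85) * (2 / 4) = 91 / 170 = 0.54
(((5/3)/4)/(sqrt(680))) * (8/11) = sqrt(170)/1122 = 0.01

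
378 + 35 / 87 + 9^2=39968 / 87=459.40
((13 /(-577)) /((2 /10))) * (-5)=325 /577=0.56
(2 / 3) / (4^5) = 1 / 1536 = 0.00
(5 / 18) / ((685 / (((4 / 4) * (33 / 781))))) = 1 / 58362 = 0.00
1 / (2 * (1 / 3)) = 3 / 2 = 1.50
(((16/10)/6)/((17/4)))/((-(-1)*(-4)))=-4/255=-0.02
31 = 31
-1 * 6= -6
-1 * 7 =-7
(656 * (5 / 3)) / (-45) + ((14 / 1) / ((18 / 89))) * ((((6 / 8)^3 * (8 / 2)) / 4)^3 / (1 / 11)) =232696333 / 7077888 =32.88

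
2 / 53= 0.04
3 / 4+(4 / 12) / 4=5 / 6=0.83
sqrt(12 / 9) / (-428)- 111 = -111- sqrt(3) / 642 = -111.00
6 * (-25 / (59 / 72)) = -10800 / 59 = -183.05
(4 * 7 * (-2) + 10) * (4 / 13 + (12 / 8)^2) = -3059 / 26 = -117.65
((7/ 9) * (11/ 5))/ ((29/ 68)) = 5236/ 1305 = 4.01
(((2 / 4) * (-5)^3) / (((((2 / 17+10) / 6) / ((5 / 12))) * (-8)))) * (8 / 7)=10625 / 4816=2.21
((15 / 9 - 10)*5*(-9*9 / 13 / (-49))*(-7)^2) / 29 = -3375 / 377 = -8.95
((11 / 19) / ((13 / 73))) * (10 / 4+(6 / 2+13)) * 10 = 148555 / 247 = 601.44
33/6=11/2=5.50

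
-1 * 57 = -57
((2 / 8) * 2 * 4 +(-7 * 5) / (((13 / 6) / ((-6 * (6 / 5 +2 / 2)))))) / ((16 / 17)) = 23783 / 104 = 228.68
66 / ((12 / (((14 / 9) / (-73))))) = -77 / 657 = -0.12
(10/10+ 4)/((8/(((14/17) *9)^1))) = 315/68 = 4.63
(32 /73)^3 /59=32768 /22952003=0.00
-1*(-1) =1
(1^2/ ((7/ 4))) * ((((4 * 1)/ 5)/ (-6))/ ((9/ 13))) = -0.11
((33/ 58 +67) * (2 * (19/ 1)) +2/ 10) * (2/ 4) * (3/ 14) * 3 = 1675503/ 2030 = 825.37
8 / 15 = 0.53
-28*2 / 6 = -28 / 3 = -9.33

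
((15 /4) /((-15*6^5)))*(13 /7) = -13 /217728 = -0.00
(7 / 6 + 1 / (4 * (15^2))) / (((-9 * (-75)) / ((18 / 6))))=1051 / 202500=0.01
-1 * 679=-679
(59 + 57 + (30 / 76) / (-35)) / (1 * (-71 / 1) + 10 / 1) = -30853 / 16226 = -1.90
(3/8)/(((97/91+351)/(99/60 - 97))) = -520611/5126080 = -0.10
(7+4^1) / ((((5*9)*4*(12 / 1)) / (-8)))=-11 / 270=-0.04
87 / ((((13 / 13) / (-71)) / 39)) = -240903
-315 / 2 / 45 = -7 / 2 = -3.50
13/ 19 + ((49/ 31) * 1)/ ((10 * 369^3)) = 202480939201/ 295933679010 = 0.68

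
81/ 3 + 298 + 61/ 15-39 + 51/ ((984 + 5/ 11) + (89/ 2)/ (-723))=13627812019/ 46973265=290.12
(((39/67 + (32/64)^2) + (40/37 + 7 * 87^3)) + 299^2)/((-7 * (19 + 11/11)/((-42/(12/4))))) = 46594529523/99160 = 469892.39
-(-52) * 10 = 520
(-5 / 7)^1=-5 / 7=-0.71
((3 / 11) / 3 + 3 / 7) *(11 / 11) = 40 / 77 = 0.52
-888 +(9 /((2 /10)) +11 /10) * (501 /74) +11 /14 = -2979043 /5180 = -575.10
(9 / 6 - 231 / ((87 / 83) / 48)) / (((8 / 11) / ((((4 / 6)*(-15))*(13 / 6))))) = 146205345 / 464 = 315097.73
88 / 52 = 22 / 13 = 1.69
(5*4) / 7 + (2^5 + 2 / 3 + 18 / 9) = 788 / 21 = 37.52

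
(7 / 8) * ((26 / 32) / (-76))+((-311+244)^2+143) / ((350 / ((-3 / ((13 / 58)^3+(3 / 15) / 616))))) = -24177420982313 / 7054696960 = -3427.14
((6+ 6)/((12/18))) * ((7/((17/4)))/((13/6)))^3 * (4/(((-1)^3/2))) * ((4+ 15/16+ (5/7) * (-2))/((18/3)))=-399313152/10793861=-36.99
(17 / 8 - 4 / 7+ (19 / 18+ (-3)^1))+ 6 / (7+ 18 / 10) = 1613 / 5544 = 0.29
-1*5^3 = -125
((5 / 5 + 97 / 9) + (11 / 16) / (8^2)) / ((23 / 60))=543215 / 17664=30.75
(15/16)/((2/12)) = 5.62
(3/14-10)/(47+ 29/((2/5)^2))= -274/6391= -0.04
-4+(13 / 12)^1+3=0.08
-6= -6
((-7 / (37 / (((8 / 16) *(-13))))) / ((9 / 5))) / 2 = 455 / 1332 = 0.34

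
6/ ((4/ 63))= 189/ 2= 94.50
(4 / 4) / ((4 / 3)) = 3 / 4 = 0.75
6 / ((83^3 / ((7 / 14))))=3 / 571787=0.00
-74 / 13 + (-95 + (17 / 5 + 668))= 37096 / 65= 570.71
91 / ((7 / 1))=13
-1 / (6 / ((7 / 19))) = -7 / 114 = -0.06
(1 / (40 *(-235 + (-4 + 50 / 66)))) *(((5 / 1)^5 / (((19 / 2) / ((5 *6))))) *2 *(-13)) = 4021875 / 149378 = 26.92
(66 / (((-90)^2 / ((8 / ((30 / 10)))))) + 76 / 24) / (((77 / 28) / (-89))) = -2298514 / 22275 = -103.19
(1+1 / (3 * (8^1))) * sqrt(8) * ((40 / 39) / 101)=250 * sqrt(2) / 11817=0.03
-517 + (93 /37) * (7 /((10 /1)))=-190639 /370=-515.24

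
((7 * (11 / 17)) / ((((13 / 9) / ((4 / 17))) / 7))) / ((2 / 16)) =155232 / 3757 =41.32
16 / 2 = 8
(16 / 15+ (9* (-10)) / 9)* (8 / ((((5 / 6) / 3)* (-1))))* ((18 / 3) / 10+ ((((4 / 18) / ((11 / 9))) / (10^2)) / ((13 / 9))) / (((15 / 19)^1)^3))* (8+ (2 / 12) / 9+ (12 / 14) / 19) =50150713513112 / 40118203125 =1250.07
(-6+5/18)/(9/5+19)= -515/1872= -0.28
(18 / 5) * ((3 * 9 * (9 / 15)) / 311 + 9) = 253368 / 7775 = 32.59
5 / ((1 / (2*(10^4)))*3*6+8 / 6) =3.75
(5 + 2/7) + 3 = 58/7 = 8.29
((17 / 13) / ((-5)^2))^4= 83521 / 11156640625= 0.00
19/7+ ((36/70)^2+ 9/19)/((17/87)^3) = 101.65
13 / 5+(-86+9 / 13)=-5376 / 65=-82.71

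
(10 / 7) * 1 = 10 / 7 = 1.43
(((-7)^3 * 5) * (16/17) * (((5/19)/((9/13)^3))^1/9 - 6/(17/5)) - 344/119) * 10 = 6817360361680/252185157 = 27033.15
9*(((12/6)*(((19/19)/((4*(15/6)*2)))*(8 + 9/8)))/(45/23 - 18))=-1679/3280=-0.51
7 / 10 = 0.70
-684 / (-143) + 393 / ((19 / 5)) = 293991 / 2717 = 108.20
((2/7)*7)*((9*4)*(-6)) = -432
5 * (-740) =-3700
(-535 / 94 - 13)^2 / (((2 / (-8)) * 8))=-3087049 / 17672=-174.69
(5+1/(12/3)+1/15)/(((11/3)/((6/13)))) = 87/130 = 0.67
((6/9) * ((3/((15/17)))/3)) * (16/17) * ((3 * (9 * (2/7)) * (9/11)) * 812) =200448/55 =3644.51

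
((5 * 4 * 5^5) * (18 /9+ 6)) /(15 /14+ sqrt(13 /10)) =-525000000 /149+ 49000000 * sqrt(130) /149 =226080.26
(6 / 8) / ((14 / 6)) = 0.32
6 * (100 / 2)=300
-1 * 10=-10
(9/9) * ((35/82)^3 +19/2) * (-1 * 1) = -5280871/551368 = -9.58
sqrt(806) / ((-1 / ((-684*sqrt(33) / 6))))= 114*sqrt(26598)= 18592.14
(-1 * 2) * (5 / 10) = -1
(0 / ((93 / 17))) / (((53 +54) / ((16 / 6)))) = 0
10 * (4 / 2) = 20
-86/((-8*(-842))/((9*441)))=-170667/3368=-50.67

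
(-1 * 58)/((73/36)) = -2088/73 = -28.60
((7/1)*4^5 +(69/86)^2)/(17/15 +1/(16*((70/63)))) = 6362314680/1055779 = 6026.18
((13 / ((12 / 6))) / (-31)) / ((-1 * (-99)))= -0.00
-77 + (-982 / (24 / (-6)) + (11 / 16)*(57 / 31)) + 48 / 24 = 85195 / 496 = 171.76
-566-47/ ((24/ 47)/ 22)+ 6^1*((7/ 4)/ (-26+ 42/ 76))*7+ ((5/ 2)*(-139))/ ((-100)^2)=-30098916239/ 11604000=-2593.84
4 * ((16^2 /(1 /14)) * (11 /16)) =9856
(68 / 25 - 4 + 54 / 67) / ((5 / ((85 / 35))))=-0.23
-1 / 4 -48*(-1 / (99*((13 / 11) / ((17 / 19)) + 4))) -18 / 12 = -19807 / 11940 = -1.66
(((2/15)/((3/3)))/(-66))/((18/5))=-1/1782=-0.00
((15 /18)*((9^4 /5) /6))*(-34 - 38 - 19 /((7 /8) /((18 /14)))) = -892296 /49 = -18210.12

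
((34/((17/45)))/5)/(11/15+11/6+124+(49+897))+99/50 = 3212523/1608850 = 2.00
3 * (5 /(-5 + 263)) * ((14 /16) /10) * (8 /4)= 7 /688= 0.01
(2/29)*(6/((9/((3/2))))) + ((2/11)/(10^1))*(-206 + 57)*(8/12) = -8312/4785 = -1.74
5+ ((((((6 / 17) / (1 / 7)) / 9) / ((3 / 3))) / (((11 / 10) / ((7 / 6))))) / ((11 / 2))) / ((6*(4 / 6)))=92810 / 18513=5.01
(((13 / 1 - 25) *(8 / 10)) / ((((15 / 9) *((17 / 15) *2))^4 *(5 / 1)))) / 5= -19683 / 10440125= -0.00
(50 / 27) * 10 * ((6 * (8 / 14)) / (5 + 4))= 4000 / 567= 7.05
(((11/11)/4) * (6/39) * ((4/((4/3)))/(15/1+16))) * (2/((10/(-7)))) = -21/4030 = -0.01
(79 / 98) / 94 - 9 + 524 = 515.01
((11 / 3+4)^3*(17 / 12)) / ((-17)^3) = -0.13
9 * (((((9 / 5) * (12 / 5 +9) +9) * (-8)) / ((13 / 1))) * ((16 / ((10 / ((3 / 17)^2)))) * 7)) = -26780544 / 469625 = -57.03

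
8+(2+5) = 15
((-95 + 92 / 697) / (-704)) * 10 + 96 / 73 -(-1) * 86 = 1587957551 / 17910112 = 88.66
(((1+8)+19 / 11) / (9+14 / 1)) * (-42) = -4956 / 253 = -19.59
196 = 196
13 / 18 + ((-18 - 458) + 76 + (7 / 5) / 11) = -395159 / 990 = -399.15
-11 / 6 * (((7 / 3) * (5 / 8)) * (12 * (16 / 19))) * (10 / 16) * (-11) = 21175 / 114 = 185.75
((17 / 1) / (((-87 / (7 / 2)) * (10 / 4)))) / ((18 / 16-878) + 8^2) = 136 / 404115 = 0.00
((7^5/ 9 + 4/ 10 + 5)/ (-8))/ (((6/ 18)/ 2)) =-42139/ 30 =-1404.63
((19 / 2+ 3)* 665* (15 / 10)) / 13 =49875 / 52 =959.13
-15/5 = -3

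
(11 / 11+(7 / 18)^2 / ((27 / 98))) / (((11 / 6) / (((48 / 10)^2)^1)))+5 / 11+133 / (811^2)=11674008532 / 586029411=19.92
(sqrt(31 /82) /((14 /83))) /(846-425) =83 * sqrt(2542) /483308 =0.01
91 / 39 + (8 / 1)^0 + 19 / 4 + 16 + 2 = 26.08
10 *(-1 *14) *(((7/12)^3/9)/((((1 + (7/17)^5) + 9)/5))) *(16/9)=-85226916425/31089029499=-2.74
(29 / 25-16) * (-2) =742 / 25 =29.68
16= 16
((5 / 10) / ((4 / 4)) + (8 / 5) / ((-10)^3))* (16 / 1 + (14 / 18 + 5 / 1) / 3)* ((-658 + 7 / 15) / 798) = -106214647 / 14428125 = -7.36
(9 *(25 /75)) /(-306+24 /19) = -19 /1930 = -0.01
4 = 4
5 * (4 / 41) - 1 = -21 / 41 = -0.51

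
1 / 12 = 0.08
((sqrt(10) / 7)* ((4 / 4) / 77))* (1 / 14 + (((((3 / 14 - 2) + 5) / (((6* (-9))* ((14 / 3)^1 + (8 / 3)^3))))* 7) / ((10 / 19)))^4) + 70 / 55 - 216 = -2362 / 11 + 339328492385495* sqrt(10) / 2560527638825074688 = -214.73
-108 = -108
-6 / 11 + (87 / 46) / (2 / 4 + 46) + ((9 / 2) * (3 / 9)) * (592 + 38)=7407676 / 7843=944.50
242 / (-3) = -242 / 3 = -80.67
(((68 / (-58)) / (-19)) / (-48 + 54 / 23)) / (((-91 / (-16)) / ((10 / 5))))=-12512 / 26324025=-0.00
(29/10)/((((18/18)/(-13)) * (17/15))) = -1131/34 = -33.26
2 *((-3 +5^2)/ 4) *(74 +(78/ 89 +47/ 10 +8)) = 857373/ 890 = 963.34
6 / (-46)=-3 / 23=-0.13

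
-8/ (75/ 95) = -152/ 15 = -10.13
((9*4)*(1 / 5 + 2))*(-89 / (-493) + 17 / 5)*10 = 2835.78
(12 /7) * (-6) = -72 /7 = -10.29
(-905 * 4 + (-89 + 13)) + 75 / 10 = -7377 / 2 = -3688.50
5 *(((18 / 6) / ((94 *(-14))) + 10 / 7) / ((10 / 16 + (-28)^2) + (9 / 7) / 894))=2796730 / 307705381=0.01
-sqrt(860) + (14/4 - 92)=-177/2 - 2 * sqrt(215)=-117.83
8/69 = 0.12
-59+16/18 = -523/9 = -58.11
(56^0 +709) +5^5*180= 563210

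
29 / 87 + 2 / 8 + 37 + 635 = 8071 / 12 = 672.58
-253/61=-4.15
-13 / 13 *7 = -7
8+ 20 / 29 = 252 / 29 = 8.69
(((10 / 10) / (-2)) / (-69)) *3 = 1 / 46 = 0.02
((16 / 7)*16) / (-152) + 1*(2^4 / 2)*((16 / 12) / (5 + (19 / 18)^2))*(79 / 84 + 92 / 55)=62576896 / 14491015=4.32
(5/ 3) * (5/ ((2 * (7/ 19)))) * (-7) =-475/ 6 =-79.17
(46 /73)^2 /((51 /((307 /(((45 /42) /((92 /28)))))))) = 29882152 /4076685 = 7.33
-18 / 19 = -0.95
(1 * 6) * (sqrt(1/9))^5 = 2/81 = 0.02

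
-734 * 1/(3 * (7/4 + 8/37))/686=-54316/299439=-0.18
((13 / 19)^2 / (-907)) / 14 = -169 / 4583978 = -0.00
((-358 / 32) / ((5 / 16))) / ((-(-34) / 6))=-537 / 85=-6.32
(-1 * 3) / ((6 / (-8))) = 4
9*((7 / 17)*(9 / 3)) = 189 / 17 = 11.12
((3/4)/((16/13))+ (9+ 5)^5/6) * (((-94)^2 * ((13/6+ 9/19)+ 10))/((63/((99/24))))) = 31716984505085/48384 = 655526300.12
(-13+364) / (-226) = -351 / 226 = -1.55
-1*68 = -68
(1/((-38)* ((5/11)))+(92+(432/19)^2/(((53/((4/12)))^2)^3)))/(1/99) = 728302931402317821/80013343675690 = 9102.27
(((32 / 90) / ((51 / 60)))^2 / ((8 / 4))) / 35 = 2048 / 819315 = 0.00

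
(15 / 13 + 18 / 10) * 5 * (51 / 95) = 9792 / 1235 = 7.93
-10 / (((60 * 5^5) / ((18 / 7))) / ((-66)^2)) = -13068 / 21875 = -0.60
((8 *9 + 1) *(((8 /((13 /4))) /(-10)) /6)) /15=-584 /2925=-0.20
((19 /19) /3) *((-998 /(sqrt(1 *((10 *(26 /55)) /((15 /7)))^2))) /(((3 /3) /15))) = -411675 /182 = -2261.95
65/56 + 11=681/56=12.16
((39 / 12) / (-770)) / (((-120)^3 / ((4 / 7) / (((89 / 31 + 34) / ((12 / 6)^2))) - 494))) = -25687987 / 21291621120000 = -0.00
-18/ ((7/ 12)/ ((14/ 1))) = -432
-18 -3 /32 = -579 /32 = -18.09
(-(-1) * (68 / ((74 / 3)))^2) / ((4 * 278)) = 2601 / 380582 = 0.01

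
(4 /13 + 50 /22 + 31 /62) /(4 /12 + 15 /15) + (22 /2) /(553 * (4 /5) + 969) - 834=-831.68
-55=-55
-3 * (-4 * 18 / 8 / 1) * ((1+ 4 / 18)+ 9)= 276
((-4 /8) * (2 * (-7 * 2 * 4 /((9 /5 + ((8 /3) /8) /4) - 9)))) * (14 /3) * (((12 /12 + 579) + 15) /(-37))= 590.52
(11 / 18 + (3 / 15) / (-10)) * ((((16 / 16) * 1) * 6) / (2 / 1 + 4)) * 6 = 266 / 75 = 3.55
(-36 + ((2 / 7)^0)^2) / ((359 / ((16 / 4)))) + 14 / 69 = -4634 / 24771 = -0.19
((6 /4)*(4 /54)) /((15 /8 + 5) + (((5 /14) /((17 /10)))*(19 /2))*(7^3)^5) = 136 /11597614545726315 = 0.00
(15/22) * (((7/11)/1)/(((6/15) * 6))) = 175/968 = 0.18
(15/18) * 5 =25/6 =4.17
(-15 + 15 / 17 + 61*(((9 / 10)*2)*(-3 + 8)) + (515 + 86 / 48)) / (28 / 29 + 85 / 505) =1256784107 / 1354968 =927.54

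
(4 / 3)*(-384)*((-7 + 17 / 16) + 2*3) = -32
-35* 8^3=-17920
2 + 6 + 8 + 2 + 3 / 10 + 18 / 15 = 39 / 2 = 19.50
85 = 85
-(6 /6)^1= -1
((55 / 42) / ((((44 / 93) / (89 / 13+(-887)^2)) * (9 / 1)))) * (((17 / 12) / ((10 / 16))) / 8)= 99818543 / 1456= 68556.69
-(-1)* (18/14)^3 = 729/343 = 2.13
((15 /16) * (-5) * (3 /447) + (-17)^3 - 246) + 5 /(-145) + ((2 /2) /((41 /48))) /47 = -687313613113 /133225072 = -5159.04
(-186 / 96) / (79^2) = -31 / 99856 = -0.00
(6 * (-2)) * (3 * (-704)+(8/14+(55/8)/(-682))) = 21992745/868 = 25337.26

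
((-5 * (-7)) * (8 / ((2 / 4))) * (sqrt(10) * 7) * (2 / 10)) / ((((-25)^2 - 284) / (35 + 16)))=39984 * sqrt(10) / 341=370.79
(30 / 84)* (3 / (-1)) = -15 / 14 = -1.07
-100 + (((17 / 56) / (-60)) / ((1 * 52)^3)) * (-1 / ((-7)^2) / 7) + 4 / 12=-5383591604901 / 54015969280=-99.67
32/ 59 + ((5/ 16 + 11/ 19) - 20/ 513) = 675479/ 484272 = 1.39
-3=-3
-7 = -7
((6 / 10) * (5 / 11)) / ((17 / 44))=0.71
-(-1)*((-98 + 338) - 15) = 225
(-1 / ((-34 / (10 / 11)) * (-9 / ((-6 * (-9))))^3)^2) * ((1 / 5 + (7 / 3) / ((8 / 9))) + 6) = -10293480 / 34969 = -294.36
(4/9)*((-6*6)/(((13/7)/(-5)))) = 560/13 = 43.08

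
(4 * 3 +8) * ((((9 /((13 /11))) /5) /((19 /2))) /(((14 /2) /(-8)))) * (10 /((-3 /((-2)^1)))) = -42240 /1729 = -24.43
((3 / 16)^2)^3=729 / 16777216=0.00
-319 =-319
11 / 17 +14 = 249 / 17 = 14.65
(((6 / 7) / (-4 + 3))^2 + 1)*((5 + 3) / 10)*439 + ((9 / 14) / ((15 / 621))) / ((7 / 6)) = 154849 / 245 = 632.04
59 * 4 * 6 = 1416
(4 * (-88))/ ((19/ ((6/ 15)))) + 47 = 3761/ 95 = 39.59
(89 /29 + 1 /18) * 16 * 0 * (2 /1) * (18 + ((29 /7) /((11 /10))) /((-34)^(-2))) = 0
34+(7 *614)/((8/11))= 23775/4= 5943.75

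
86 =86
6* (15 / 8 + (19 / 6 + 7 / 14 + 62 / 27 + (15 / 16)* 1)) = 3791 / 72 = 52.65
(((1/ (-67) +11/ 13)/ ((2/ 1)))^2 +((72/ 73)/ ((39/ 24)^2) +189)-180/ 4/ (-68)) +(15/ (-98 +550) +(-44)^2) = 226203366161384/ 106386503353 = 2126.24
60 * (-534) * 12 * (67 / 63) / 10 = -286224 / 7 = -40889.14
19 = 19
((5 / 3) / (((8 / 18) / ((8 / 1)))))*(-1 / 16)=-15 / 8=-1.88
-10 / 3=-3.33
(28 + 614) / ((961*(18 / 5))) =535 / 2883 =0.19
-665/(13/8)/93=-5320/1209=-4.40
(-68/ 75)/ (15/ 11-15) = 374/ 5625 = 0.07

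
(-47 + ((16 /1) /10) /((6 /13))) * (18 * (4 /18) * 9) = -7836 /5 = -1567.20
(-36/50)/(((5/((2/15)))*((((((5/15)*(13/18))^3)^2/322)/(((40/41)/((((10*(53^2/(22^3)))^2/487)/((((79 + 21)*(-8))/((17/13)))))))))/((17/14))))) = 24183361124249993883942912/15014611854906625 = 1610655097.71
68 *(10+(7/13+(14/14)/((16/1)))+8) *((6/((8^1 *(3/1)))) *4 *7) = 460411/52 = 8854.06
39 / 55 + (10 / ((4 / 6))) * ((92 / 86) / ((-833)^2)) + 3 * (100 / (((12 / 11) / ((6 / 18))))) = 454779127784 / 4923142455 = 92.38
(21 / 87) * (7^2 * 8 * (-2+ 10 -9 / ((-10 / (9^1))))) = 220892 / 145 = 1523.39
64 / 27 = 2.37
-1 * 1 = -1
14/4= 7/2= 3.50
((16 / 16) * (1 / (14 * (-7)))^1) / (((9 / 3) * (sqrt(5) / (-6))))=sqrt(5) / 245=0.01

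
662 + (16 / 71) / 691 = 32478398 / 49061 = 662.00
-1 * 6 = -6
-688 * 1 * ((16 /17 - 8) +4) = 35776 /17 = 2104.47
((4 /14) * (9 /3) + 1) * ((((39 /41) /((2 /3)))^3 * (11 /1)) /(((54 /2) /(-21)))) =-25447851 /551368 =-46.15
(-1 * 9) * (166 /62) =-747 /31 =-24.10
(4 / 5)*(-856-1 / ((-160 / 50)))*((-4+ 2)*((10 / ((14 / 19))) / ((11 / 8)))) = 1040516 / 77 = 13513.19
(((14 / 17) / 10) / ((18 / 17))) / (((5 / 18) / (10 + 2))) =84 / 25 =3.36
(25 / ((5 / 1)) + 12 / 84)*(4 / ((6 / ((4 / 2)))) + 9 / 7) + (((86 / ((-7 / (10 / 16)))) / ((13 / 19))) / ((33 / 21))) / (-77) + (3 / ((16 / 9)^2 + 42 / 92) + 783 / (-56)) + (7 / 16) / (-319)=196667712533 / 481987762256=0.41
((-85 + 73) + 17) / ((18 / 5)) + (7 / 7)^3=43 / 18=2.39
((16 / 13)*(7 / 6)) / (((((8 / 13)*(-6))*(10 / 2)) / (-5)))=0.39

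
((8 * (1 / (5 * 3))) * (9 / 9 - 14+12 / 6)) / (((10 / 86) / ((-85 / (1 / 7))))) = 450296 / 15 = 30019.73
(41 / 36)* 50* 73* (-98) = -3666425 / 9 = -407380.56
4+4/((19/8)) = 108/19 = 5.68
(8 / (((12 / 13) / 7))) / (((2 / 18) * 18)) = 91 / 3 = 30.33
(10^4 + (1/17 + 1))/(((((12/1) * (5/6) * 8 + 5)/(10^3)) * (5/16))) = 376510.45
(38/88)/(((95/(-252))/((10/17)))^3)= -32006016/19509523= -1.64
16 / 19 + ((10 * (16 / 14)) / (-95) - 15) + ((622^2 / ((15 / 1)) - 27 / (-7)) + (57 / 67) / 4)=1969233613 / 76380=25782.06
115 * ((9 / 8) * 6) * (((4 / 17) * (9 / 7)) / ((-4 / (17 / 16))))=-62.38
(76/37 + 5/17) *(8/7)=1688/629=2.68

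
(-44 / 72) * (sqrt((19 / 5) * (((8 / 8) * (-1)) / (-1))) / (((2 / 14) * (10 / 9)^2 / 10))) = -693 * sqrt(95) / 100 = -67.55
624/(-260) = -12/5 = -2.40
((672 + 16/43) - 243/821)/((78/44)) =521978666/1376817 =379.12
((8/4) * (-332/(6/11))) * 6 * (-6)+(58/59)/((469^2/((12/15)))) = 2843673405112/64888495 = 43824.00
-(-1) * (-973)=-973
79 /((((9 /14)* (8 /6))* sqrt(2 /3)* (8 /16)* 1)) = 553* sqrt(6) /6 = 225.76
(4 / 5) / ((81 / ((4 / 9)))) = 16 / 3645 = 0.00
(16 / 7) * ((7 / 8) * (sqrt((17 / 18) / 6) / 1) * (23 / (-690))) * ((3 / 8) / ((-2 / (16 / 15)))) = sqrt(51) / 1350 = 0.01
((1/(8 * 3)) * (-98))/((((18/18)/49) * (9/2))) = -2401/54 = -44.46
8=8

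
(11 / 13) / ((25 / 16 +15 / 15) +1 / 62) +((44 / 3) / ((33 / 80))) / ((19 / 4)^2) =102856784 / 54021123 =1.90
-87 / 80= -1.09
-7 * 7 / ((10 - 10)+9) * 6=-98 / 3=-32.67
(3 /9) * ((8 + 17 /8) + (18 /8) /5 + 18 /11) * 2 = 1791 /220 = 8.14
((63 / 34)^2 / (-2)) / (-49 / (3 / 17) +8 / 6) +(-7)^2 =93927659 / 1916648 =49.01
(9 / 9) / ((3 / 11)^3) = 1331 / 27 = 49.30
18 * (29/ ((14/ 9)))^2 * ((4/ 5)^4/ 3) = 854.15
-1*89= -89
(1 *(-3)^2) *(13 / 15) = 39 / 5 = 7.80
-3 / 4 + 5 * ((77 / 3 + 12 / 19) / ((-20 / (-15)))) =3719 / 38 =97.87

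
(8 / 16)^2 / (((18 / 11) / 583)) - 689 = -43195 / 72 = -599.93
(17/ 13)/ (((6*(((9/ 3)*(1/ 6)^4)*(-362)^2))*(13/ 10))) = 3060/ 5536609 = 0.00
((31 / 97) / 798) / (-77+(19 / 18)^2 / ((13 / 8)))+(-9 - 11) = -41468469241 / 2073422918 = -20.00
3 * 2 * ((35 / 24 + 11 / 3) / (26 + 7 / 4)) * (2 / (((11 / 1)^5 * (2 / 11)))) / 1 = 41 / 541717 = 0.00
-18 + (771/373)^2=-1909881/139129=-13.73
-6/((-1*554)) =3/277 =0.01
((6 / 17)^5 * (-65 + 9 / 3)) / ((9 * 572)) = -13392 / 203039551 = -0.00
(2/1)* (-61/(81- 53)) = -61/14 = -4.36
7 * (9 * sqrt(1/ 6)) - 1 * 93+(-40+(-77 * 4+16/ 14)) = -3079/ 7+21 * sqrt(6)/ 2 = -414.14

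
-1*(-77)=77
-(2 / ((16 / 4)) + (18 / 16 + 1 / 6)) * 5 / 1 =-215 / 24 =-8.96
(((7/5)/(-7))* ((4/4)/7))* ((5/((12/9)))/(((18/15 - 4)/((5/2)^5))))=46875/12544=3.74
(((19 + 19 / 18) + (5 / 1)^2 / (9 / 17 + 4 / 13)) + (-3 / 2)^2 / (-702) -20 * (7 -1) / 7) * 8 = 7945291 / 30303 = 262.19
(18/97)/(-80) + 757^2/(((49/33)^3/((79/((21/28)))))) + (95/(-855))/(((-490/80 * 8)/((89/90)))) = 681735878951003291/36974727720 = 18437887.74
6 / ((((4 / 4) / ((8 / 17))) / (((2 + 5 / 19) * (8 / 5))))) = 16512 / 1615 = 10.22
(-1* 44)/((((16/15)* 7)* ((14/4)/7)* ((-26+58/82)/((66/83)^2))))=14734170/50007251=0.29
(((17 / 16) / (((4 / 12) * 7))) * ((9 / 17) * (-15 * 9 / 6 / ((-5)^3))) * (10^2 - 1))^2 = 578739249 / 31360000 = 18.45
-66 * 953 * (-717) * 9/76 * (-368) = -37341033048/19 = -1965317528.84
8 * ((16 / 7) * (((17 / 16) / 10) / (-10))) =-34 / 175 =-0.19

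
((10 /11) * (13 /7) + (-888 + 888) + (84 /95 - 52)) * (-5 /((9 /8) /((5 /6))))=7231240 /39501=183.06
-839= -839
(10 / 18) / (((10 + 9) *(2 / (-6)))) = -5 / 57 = -0.09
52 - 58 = -6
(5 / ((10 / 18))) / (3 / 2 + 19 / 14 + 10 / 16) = 168 / 65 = 2.58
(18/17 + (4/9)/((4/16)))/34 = 217/2601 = 0.08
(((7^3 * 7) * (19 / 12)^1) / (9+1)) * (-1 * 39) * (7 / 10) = -4151329 / 400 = -10378.32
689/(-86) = -689/86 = -8.01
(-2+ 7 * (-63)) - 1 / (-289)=-128026 / 289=-443.00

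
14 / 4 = 7 / 2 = 3.50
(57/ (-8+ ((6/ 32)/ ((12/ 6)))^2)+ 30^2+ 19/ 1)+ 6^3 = 9229337/ 8183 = 1127.87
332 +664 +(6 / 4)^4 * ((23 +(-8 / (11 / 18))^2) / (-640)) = 994.46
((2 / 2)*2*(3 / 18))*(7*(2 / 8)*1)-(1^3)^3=-5 / 12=-0.42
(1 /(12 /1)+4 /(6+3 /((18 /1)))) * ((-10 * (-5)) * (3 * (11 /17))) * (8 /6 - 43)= -11171875 /3774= -2960.22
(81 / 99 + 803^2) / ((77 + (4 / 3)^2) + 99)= 15959043 / 4400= 3627.06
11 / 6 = 1.83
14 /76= 7 /38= 0.18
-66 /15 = -22 /5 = -4.40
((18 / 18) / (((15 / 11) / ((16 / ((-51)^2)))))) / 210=88 / 4096575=0.00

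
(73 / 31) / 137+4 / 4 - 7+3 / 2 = -38077 / 8494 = -4.48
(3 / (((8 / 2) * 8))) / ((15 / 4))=1 / 40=0.02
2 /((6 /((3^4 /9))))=3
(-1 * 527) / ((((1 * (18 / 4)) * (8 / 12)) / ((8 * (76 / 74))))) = -160208 / 111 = -1443.32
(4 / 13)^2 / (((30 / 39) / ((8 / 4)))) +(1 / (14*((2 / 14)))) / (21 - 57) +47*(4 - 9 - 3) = -1758593 / 4680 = -375.77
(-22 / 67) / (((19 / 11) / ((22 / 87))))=-5324 / 110751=-0.05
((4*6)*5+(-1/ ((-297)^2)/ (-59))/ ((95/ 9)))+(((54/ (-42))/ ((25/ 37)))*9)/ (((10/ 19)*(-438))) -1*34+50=381982073706601/ 2807158315500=136.07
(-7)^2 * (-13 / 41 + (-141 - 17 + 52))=-213591 / 41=-5209.54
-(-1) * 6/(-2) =-3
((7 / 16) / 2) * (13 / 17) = 91 / 544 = 0.17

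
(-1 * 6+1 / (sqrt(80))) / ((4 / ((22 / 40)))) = -33 / 40+11 * sqrt(5) / 1600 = -0.81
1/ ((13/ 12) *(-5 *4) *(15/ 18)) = -18/ 325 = -0.06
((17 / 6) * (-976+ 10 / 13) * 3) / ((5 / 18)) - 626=-1980424 / 65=-30468.06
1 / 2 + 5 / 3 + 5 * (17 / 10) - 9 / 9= 9.67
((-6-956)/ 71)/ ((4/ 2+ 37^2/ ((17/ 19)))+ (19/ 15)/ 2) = -490620/ 55498783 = -0.01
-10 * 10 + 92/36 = -877/9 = -97.44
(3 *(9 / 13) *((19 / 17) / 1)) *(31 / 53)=15903 / 11713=1.36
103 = 103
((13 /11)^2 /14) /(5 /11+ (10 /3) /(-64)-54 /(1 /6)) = -8112 /26312363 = -0.00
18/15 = 6/5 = 1.20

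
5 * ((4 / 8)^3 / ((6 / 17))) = 85 / 48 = 1.77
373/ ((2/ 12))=2238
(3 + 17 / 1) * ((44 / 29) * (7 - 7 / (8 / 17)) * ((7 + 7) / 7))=-13860 / 29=-477.93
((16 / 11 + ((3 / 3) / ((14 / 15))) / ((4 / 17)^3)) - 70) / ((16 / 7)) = 135061 / 22528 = 6.00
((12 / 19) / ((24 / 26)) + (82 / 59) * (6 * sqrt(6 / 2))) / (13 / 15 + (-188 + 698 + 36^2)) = 195 / 514957 + 7380 * sqrt(3) / 1599077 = 0.01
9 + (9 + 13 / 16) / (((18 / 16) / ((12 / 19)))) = 827 / 57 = 14.51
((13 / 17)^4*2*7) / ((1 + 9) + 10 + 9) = 399854 / 2422109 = 0.17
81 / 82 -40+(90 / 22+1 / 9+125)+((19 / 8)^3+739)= 1751069609 / 2078208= 842.59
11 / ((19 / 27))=15.63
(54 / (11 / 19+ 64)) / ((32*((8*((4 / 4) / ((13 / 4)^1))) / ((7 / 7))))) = 2223 / 209408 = 0.01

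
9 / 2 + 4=17 / 2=8.50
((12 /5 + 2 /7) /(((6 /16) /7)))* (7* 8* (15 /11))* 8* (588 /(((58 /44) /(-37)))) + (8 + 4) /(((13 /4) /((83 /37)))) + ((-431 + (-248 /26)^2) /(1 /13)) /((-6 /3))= -14101914150553 /27898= -505481186.84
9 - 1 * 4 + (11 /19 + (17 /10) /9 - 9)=-5527 /1710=-3.23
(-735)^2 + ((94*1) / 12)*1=3241397 / 6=540232.83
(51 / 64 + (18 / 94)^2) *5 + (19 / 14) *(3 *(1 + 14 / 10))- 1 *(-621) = 3141780477 / 4948160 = 634.94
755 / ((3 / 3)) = 755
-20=-20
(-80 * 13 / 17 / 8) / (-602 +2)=13 / 1020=0.01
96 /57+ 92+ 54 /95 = 8954 /95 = 94.25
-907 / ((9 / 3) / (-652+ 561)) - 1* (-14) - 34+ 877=85108 / 3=28369.33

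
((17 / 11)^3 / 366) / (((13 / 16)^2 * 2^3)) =78608 / 41163837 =0.00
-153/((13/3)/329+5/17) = -497.90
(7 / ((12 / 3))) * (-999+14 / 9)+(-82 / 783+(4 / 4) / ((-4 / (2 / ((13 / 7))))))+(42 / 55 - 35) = -3986405653 / 2239380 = -1780.14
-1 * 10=-10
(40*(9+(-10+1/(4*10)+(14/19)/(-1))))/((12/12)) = -68.47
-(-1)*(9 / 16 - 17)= -263 / 16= -16.44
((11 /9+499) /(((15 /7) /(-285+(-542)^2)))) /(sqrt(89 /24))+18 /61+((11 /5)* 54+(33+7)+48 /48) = 48829 /305+18497394412* sqrt(534) /12015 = 35576184.17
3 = 3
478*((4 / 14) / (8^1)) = 239 / 14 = 17.07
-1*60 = -60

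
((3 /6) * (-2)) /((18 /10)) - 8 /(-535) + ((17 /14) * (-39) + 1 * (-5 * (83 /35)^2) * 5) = -88942579 /471870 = -188.49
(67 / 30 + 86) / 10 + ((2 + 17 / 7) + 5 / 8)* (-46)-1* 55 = -292573 / 1050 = -278.64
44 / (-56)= -0.79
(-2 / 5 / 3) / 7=-2 / 105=-0.02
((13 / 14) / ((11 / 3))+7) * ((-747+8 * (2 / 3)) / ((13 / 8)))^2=176955140000 / 117117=1510926.17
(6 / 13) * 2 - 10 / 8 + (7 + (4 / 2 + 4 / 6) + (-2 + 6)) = 2081 / 156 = 13.34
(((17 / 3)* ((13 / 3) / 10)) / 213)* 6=0.07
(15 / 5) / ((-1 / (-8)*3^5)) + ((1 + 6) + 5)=980 / 81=12.10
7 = 7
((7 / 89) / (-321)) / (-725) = 7 / 20712525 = 0.00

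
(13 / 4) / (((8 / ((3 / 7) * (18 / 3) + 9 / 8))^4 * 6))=7956159471 / 322256764928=0.02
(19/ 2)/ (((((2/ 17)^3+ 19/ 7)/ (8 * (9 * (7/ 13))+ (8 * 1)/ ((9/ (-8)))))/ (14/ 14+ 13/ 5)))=2420301016/ 6071195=398.65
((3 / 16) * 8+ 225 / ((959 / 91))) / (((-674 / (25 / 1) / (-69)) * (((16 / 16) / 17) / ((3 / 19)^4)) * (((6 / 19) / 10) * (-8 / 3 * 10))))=-14871909825 / 20267082944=-0.73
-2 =-2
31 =31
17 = 17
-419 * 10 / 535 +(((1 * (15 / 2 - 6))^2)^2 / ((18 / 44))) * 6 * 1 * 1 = 28427 / 428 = 66.42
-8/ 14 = -0.57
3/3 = 1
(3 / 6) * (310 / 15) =10.33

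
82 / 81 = 1.01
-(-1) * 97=97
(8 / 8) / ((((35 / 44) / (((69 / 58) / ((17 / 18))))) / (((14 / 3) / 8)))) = 2277 / 2465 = 0.92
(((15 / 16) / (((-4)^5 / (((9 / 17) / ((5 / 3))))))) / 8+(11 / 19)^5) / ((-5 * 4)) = -71731427881 / 22069212872704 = -0.00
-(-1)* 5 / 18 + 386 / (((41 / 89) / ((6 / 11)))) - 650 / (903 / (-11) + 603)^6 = 145999095060702905828607857 / 319252472453852706780000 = 457.32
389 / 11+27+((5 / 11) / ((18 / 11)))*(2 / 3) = 18577 / 297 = 62.55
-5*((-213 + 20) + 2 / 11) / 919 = 10605 / 10109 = 1.05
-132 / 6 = -22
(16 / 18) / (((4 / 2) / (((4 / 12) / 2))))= 2 / 27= 0.07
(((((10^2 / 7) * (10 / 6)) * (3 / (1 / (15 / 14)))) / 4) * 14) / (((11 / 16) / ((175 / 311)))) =750000 / 3421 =219.23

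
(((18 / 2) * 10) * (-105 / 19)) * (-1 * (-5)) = -47250 / 19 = -2486.84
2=2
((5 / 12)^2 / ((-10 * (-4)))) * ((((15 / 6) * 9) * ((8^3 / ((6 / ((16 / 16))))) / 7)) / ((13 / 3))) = 25 / 91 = 0.27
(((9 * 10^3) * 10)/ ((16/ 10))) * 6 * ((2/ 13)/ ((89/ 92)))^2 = 11426400000/ 1338649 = 8535.77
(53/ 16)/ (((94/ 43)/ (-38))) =-43301/ 752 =-57.58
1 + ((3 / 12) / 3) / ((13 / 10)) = 1.06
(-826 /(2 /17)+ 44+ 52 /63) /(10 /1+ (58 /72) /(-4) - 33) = 7031984 /23387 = 300.68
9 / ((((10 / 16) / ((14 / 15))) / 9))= 120.96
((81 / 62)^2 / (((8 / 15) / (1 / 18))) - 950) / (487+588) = -271711 / 307520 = -0.88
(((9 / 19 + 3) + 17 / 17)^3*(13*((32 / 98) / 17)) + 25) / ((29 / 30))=477488250 / 9746639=48.99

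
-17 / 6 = -2.83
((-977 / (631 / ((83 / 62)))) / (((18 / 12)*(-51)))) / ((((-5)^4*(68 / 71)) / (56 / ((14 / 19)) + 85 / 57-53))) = 2009353889 / 1812534485625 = 0.00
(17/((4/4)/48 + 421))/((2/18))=7344/20209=0.36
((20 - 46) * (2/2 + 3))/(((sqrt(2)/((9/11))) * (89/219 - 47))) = 25623 * sqrt(2)/28061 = 1.29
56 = 56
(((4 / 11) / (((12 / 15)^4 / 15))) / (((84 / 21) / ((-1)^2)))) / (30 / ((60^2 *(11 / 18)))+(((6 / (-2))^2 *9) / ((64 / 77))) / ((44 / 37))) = 15625 / 384679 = 0.04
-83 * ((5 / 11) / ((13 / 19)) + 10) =-126575 / 143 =-885.14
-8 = -8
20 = 20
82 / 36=41 / 18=2.28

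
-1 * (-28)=28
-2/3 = -0.67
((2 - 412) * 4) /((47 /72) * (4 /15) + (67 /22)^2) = -107157600 /617389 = -173.57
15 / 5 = 3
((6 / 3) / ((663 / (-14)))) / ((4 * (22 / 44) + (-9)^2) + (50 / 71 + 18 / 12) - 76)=-3976 / 866541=-0.00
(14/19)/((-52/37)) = -0.52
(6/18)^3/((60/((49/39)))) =49/63180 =0.00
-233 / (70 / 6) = -699 / 35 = -19.97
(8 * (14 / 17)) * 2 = 224 / 17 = 13.18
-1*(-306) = 306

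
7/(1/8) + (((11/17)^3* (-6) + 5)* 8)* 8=1336184/4913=271.97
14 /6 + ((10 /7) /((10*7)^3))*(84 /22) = 1320559 /565950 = 2.33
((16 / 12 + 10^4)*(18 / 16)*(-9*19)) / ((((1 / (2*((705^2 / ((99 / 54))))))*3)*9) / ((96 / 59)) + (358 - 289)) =-40801251441600 / 1463242249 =-27884.14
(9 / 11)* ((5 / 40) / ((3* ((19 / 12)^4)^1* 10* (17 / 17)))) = 0.00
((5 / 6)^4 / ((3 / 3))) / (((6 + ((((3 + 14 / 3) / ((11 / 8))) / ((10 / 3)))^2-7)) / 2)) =1890625 / 3524472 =0.54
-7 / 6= -1.17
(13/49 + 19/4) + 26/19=23773/3724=6.38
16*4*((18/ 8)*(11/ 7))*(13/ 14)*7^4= 504504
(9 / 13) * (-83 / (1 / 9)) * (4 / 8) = -6723 / 26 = -258.58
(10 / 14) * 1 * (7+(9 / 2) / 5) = 79 / 14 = 5.64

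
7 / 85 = 0.08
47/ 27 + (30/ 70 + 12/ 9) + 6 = 1796/ 189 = 9.50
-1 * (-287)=287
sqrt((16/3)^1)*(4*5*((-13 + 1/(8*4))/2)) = -2075*sqrt(3)/12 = -299.50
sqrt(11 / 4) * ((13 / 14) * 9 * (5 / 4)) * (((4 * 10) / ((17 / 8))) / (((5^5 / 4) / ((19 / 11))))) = 35568 * sqrt(11) / 163625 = 0.72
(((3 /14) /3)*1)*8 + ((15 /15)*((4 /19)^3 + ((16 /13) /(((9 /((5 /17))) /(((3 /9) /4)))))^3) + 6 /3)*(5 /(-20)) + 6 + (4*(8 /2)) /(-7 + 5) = -39392873884755271 /20401258186765638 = -1.93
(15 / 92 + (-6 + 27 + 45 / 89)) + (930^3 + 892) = 6586082597119 / 8188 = 804357913.67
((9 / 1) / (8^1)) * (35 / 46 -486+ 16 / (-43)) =-546.31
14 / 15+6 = 104 / 15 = 6.93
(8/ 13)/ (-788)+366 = 937324/ 2561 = 366.00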